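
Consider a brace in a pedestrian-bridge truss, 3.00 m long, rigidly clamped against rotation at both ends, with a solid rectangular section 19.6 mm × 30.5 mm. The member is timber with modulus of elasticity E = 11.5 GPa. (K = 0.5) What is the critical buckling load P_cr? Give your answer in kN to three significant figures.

Buckling occurs about the weak axis: I_min = h·b³/12 with b = 19.6 mm (the shorter side).
I_min = 30.5×19.6³/12 = 1.914×10^4 mm⁴
I = 1.914×10^4 mm⁴ = 1.914×10^-8 m⁴
Effective length L_e = K·L = 0.5 × 3.00 = 1.500 m
P_cr = π²EI / L_e² = π² × 11.5×10⁹ × 1.914×10^-8 / 1.500² = 965.4 N

P_cr ≈ 0.965 kN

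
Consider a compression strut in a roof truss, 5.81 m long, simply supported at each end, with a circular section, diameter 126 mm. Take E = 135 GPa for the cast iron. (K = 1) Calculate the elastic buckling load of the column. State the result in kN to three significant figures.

I = πd⁴/64 = π×126⁴/64 = 1.237×10^7 mm⁴
I = 1.237×10^7 mm⁴ = 1.237×10^-5 m⁴
Effective length L_e = K·L = 1 × 5.81 = 5.810 m
P_cr = π²EI / L_e² = π² × 135×10⁹ × 1.237×10^-5 / 5.810² = 4.884×10^5 N

P_cr ≈ 488 kN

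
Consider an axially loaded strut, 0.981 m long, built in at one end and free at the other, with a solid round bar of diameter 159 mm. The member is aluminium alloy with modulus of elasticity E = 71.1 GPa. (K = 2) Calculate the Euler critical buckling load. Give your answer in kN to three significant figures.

I = πd⁴/64 = π×159⁴/64 = 3.137×10^7 mm⁴
I = 3.137×10^7 mm⁴ = 3.137×10^-5 m⁴
Effective length L_e = K·L = 2 × 0.981 = 1.962 m
P_cr = π²EI / L_e² = π² × 71.1×10⁹ × 3.137×10^-5 / 1.962² = 5.719×10^6 N

P_cr ≈ 5720 kN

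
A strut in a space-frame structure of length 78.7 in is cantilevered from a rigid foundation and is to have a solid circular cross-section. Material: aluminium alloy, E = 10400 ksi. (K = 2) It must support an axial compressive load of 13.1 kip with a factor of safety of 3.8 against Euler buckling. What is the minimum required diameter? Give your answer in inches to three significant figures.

d ≈ 3.96 in

Required P_cr = n·P = 3.8 × 13.1 = 49.78 kip
L_e = K·L = 2 × 78.7 = 157.4 in
Required I = P_cr·L_e²/(π²E) = 4.978×10^4 × 157.4² / (π² × 1.04×10^7) = 12.02 in⁴
Solid circle: I = πd⁴/64  ⇒  d = (64I/π)^(1/4) = (64×12.02/π)^(1/4) = 3.96 in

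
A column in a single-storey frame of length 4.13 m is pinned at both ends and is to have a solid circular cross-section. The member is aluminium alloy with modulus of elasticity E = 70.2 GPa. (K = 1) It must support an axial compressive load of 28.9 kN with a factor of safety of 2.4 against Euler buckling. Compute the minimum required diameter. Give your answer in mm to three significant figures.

Required P_cr = n·P = 2.4 × 28.9 = 69.36 kN
L_e = K·L = 1 × 4.13 = 4.130 m
Required I = P_cr·L_e²/(π²E) = 6.936×10^4 × 4.130² / (π² × 7.02×10^10) = 1.708×10^-6 m⁴
I_req = 1.708×10^6 mm⁴
Solid circle: I = πd⁴/64  ⇒  d = (64I/π)^(1/4) = (64×1.708×10^6/π)^(1/4) = 76.8 mm

d ≈ 76.8 mm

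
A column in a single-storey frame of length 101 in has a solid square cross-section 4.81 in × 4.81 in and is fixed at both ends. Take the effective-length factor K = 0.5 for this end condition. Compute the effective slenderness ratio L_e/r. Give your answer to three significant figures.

For a square r = a/√12 = 4.81/√12 = 1.389 in
L_e = K·L = 0.5 × 101 = 50.50 in
λ = L_e / r_min = 50.500 / 1.389 = 36.4

λ ≈ 36.4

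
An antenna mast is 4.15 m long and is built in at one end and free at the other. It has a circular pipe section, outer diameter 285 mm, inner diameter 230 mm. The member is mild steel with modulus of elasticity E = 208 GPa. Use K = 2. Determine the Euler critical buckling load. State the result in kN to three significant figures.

P_cr ≈ 5560 kN

d_o = 285 mm, d_i = 230 mm
I = π(d_o⁴ − d_i⁴)/64 = π(285⁴ − 230.0⁴)/64 = 1.865×10^8 mm⁴
I = 1.865×10^8 mm⁴ = 1.865×10^-4 m⁴
Effective length L_e = K·L = 2 × 4.15 = 8.300 m
P_cr = π²EI / L_e² = π² × 208×10⁹ × 1.865×10^-4 / 8.300² = 5.557×10^6 N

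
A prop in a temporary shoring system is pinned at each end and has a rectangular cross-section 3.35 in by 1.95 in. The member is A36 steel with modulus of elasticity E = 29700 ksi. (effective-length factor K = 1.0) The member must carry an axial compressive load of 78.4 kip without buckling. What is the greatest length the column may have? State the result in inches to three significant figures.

L_max ≈ 88.0 in

Buckling occurs about the weak axis: I_min = h·b³/12 with b = 1.95 in (the shorter side).
I_min = 3.35×1.95³/12 = 2.070 in⁴
At the buckling limit P_cr = P = 7.840×10^4 lb
From P_cr = π²EI/(K·L)²:  L = (1/K)·√(π²EI/P_cr) = (1/1)·√(π²×2.97×10^7×2.070/7.840×10^4)
L = 88.0 in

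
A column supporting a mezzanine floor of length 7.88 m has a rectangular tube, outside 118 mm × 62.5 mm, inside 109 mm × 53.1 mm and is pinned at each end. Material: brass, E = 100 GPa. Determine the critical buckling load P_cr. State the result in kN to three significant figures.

Weak-axis I_min = (h_o·b_o³ − h_i·b_i³)/12 with b_o = 62.5, b_i = 53.10 mm (shorter outer/inner sides).
I_min = (118×62.5³ − 109.0×53.10³)/12 = 1.041×10^6 mm⁴
I = 1.041×10^6 mm⁴ = 1.041×10^-6 m⁴
Effective length L_e = K·L = 1 × 7.88 = 7.880 m
P_cr = π²EI / L_e² = π² × 100×10⁹ × 1.041×10^-6 / 7.880² = 1.654×10^4 N

P_cr ≈ 16.5 kN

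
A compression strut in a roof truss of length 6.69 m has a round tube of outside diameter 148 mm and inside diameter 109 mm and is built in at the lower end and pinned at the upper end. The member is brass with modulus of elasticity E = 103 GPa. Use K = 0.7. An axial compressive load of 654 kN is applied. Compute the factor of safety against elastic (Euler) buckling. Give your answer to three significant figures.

n ≈ 1.18

d_o = 148 mm, d_i = 109 mm
I = π(d_o⁴ − d_i⁴)/64 = π(148⁴ − 109.0⁴)/64 = 1.662×10^7 mm⁴
I = 1.662×10^7 mm⁴ = 1.662×10^-5 m⁴
Effective length L_e = K·L = 0.7 × 6.69 = 4.683 m
P_cr = π²EI / L_e² = π² × 103×10⁹ × 1.662×10^-5 / 4.683² = 7.705×10^5 N
Factor of safety n = P_cr / P = 770.51 / 654 = 1.18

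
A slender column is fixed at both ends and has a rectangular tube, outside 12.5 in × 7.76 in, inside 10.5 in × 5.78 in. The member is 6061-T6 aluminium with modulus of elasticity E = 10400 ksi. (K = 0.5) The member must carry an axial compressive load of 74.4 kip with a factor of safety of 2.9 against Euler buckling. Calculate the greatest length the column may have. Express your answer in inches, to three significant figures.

L_max ≈ 778 in

Weak-axis I_min = (h_o·b_o³ − h_i·b_i³)/12 with b_o = 7.76, b_i = 5.780 in (shorter outer/inner sides).
I_min = (12.5×7.76³ − 10.50×5.780³)/12 = 317.8 in⁴
Required critical load P_cr = n·P = 2.9 × 74.4 = 215.8 kip = 2.158×10^5 lb
From P_cr = π²EI/(K·L)²:  L = (1/K)·√(π²EI/P_cr) = (1/0.5)·√(π²×1.04×10^7×317.8/2.158×10^5)
L = 778 in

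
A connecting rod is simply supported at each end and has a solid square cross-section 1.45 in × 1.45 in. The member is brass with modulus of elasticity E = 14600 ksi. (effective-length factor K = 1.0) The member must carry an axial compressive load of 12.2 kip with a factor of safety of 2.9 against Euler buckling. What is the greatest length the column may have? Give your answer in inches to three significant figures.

L_max ≈ 38.7 in

I = a⁴/12 = 1.45⁴/12 = 0.3684 in⁴
Required critical load P_cr = n·P = 2.9 × 12.2 = 35.38 kip = 3.538×10^4 lb
From P_cr = π²EI/(K·L)²:  L = (1/K)·√(π²EI/P_cr) = (1/1)·√(π²×1.46×10^7×0.3684/3.538×10^4)
L = 38.7 in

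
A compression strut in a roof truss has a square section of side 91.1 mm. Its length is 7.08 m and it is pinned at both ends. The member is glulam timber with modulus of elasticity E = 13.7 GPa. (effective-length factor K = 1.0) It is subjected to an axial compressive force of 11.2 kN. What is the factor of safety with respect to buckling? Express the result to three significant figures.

I = a⁴/12 = 91.1⁴/12 = 5.740×10^6 mm⁴
I = 5.740×10^6 mm⁴ = 5.740×10^-6 m⁴
Effective length L_e = K·L = 1 × 7.08 = 7.080 m
P_cr = π²EI / L_e² = π² × 13.7×10⁹ × 5.740×10^-6 / 7.080² = 1.548×10^4 N
Factor of safety n = P_cr / P = 15.483 / 11.2 = 1.38

n ≈ 1.38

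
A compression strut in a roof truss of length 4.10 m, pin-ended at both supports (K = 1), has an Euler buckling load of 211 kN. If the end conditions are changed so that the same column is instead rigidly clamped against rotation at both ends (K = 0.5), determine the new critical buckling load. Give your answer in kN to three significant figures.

P_cr ≈ 844 kN

P_cr ∝ 1/K², so P_cr,new = P_cr,old × (K_old/K_new)² = 211 × (1/0.5)²
= 211 × 4.000 = 844 kN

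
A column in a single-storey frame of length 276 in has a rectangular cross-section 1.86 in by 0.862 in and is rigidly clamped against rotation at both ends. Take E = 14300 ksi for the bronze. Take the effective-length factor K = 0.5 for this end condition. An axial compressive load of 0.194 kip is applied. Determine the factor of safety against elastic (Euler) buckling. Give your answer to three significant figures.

Buckling occurs about the weak axis: I_min = h·b³/12 with b = 0.862 in (the shorter side).
I_min = 1.86×0.862³/12 = 9.928×10^-2 in⁴
Effective length L_e = K·L = 0.5 × 276 = 138.0 in
P_cr = π²EI / L_e² = π² × 14300×10³ × 9.928×10^-2 / 138.0² = 735.8 lb
Factor of safety n = P_cr / P = 0.73575 / 0.194 = 3.79

n ≈ 3.79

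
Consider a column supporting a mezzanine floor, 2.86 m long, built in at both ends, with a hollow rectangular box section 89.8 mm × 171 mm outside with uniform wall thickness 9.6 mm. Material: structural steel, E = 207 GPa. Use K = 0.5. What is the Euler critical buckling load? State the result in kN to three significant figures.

P_cr ≈ 5860 kN

Inner dimensions: h_i = 171 − 2×9.6 = 151.8 mm, b_i = 89.8 − 2×9.6 = 70.60 mm
Weak-axis I_min = (h_o·b_o³ − h_i·b_i³)/12 with b_o = 89.8, b_i = 70.60 mm (shorter outer/inner sides).
I_min = (171×89.8³ − 151.8×70.60³)/12 = 5.868×10^6 mm⁴
I = 5.868×10^6 mm⁴ = 5.868×10^-6 m⁴
Effective length L_e = K·L = 0.5 × 2.86 = 1.430 m
P_cr = π²EI / L_e² = π² × 207×10⁹ × 5.868×10^-6 / 1.430² = 5.862×10^6 N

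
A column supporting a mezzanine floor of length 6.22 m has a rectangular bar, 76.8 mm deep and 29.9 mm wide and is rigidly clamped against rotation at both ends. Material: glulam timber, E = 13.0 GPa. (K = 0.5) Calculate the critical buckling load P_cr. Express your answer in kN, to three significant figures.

Buckling occurs about the weak axis: I_min = h·b³/12 with b = 29.9 mm (the shorter side).
I_min = 76.8×29.9³/12 = 1.711×10^5 mm⁴
I = 1.711×10^5 mm⁴ = 1.711×10^-7 m⁴
Effective length L_e = K·L = 0.5 × 6.22 = 3.110 m
P_cr = π²EI / L_e² = π² × 13.0×10⁹ × 1.711×10^-7 / 3.110² = 2.269×10^3 N

P_cr ≈ 2.27 kN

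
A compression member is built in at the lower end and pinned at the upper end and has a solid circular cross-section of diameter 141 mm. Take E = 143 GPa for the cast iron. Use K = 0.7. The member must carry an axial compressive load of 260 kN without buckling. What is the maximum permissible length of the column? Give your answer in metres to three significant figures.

L_max ≈ 14.7 m

I = πd⁴/64 = π×141⁴/64 = 1.940×10^7 mm⁴
I = 1.940×10^-5 m⁴
At the buckling limit P_cr = P = 2.600×10^5 N
From P_cr = π²EI/(K·L)²:  L = (1/K)·√(π²EI/P_cr) = (1/0.7)·√(π²×1.43×10^11×1.940×10^-5/2.600×10^5)
L = 14.7 m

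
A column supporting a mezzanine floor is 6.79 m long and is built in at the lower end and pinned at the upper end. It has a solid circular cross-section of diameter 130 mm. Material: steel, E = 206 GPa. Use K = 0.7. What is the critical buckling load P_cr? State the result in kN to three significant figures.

P_cr ≈ 1260 kN

I = πd⁴/64 = π×130⁴/64 = 1.402×10^7 mm⁴
I = 1.402×10^7 mm⁴ = 1.402×10^-5 m⁴
Effective length L_e = K·L = 0.7 × 6.79 = 4.753 m
P_cr = π²EI / L_e² = π² × 206×10⁹ × 1.402×10^-5 / 4.753² = 1.262×10^6 N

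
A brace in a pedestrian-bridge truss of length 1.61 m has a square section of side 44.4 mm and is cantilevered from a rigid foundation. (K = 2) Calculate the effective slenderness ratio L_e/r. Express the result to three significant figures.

For a square r = a/√12 = 44.4/√12 = 12.82 mm
L_e = K·L = 2 × 1.61 m = 3.220 m = 3220.0 mm
λ = L_e / r_min = 3220.0 / 12.82 = 251

λ ≈ 251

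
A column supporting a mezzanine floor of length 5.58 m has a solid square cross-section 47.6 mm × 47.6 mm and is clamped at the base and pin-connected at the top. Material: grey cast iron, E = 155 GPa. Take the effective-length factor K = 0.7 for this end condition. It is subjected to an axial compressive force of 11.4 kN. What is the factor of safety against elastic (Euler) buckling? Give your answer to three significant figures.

n ≈ 3.76

I = a⁴/12 = 47.6⁴/12 = 4.278×10^5 mm⁴
I = 4.278×10^5 mm⁴ = 4.278×10^-7 m⁴
Effective length L_e = K·L = 0.7 × 5.58 = 3.906 m
P_cr = π²EI / L_e² = π² × 155×10⁹ × 4.278×10^-7 / 3.906² = 4.290×10^4 N
Factor of safety n = P_cr / P = 42.896 / 11.4 = 3.76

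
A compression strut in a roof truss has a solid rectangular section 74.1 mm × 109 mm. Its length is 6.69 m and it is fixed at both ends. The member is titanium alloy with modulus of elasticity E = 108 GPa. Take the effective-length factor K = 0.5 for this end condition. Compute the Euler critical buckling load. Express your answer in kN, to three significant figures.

Buckling occurs about the weak axis: I_min = h·b³/12 with b = 74.1 mm (the shorter side).
I_min = 109×74.1³/12 = 3.696×10^6 mm⁴
I = 3.696×10^6 mm⁴ = 3.696×10^-6 m⁴
Effective length L_e = K·L = 0.5 × 6.69 = 3.345 m
P_cr = π²EI / L_e² = π² × 108×10⁹ × 3.696×10^-6 / 3.345² = 3.521×10^5 N

P_cr ≈ 352 kN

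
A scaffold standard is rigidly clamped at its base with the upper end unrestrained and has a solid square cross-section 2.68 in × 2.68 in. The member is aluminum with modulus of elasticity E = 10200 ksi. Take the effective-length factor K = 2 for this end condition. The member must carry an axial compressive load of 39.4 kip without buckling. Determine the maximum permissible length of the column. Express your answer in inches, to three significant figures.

L_max ≈ 52.4 in

I = a⁴/12 = 2.68⁴/12 = 4.299 in⁴
At the buckling limit P_cr = P = 3.940×10^4 lb
From P_cr = π²EI/(K·L)²:  L = (1/K)·√(π²EI/P_cr) = (1/2)·√(π²×1.02×10^7×4.299/3.940×10^4)
L = 52.4 in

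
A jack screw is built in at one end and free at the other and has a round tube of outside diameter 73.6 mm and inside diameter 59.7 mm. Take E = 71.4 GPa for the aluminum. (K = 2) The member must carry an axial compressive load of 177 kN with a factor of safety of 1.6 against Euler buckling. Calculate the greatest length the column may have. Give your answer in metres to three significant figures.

L_max ≈ 0.713 m

d_o = 73.6 mm, d_i = 59.7 mm
I = π(d_o⁴ − d_i⁴)/64 = π(73.6⁴ − 59.70⁴)/64 = 8.168×10^5 mm⁴
I = 8.168×10^-7 m⁴
Required critical load P_cr = n·P = 1.6 × 177 = 283.2 kN = 2.832×10^5 N
From P_cr = π²EI/(K·L)²:  L = (1/K)·√(π²EI/P_cr) = (1/2)·√(π²×7.14×10^10×8.168×10^-7/2.832×10^5)
L = 0.713 m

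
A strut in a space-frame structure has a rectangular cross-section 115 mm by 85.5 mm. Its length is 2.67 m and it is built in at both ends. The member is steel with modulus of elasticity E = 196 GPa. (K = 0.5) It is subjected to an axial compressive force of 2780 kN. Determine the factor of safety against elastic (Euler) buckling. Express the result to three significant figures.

n ≈ 2.34

Buckling occurs about the weak axis: I_min = h·b³/12 with b = 85.5 mm (the shorter side).
I_min = 115×85.5³/12 = 5.990×10^6 mm⁴
I = 5.990×10^6 mm⁴ = 5.990×10^-6 m⁴
Effective length L_e = K·L = 0.5 × 2.67 = 1.335 m
P_cr = π²EI / L_e² = π² × 196×10⁹ × 5.990×10^-6 / 1.335² = 6.501×10^6 N
Factor of safety n = P_cr / P = 6501.4 / 2780 = 2.34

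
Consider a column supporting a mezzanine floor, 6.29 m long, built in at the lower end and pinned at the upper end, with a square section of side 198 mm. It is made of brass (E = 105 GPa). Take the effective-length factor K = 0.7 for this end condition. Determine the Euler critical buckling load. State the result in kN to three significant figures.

I = a⁴/12 = 198⁴/12 = 1.281×10^8 mm⁴
I = 1.281×10^8 mm⁴ = 1.281×10^-4 m⁴
Effective length L_e = K·L = 0.7 × 6.29 = 4.403 m
P_cr = π²EI / L_e² = π² × 105×10⁹ × 1.281×10^-4 / 4.403² = 6.847×10^6 N

P_cr ≈ 6850 kN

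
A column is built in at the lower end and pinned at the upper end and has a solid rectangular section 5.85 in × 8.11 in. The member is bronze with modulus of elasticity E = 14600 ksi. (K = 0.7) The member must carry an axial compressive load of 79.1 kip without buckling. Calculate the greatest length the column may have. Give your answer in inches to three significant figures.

L_max ≈ 709 in

Buckling occurs about the weak axis: I_min = h·b³/12 with b = 5.85 in (the shorter side).
I_min = 8.11×5.85³/12 = 135.3 in⁴
At the buckling limit P_cr = P = 7.910×10^4 lb
From P_cr = π²EI/(K·L)²:  L = (1/K)·√(π²EI/P_cr) = (1/0.7)·√(π²×1.46×10^7×135.3/7.910×10^4)
L = 709 in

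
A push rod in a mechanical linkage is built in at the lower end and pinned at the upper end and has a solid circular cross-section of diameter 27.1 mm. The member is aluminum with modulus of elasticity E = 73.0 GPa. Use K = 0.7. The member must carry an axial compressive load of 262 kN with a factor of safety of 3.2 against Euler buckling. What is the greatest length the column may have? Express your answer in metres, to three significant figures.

I = πd⁴/64 = π×27.1⁴/64 = 2.648×10^4 mm⁴
I = 2.648×10^-8 m⁴
Required critical load P_cr = n·P = 3.2 × 262 = 838.4 kN = 8.384×10^5 N
From P_cr = π²EI/(K·L)²:  L = (1/K)·√(π²EI/P_cr) = (1/0.7)·√(π²×7.30×10^10×2.648×10^-8/8.384×10^5)
L = 0.215 m

L_max ≈ 0.215 m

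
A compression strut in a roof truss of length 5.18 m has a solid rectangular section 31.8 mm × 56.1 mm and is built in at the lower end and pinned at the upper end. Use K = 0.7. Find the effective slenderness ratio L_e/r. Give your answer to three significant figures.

λ ≈ 395

Buckling occurs about the weak axis: I_min = h·b³/12 with b = 31.8 mm (the shorter side).
I_min = 56.1×31.8³/12 = 1.503×10^5 mm⁴
A = 1.784×10^3 mm²;  r_min = √(I/A) = √(1.503×10^5/1.784×10^3) = 9.180 mm
L_e = K·L = 0.7 × 5.18 m = 3.626 m = 3626.0 mm
λ = L_e / r_min = 3626.0 / 9.180 = 395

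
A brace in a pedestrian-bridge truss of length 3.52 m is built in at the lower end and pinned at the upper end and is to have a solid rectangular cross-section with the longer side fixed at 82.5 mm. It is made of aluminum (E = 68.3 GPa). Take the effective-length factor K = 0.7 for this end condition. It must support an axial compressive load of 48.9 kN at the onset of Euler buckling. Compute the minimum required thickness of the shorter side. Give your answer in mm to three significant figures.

b ≈ 40.0 mm

L_e = K·L = 0.7 × 3.52 = 2.464 m
Required I = P_cr·L_e²/(π²E) = 4.890×10^4 × 2.464² / (π² × 6.83×10^10) = 4.404×10^-7 m⁴
I_req = 4.404×10^5 mm⁴
Rectangle, weak axis: I_min = h·b³/12 with h = 82.5 mm fixed  ⇒  b = (12I/h)^(1/3) = 40.0 mm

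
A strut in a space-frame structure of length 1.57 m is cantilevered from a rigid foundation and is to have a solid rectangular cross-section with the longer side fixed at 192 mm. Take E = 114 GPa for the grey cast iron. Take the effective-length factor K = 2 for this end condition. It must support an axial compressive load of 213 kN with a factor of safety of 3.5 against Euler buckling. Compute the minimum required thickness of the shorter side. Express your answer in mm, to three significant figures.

Required P_cr = n·P = 3.5 × 213 = 745.5 kN
L_e = K·L = 2 × 1.57 = 3.140 m
Required I = P_cr·L_e²/(π²E) = 7.455×10^5 × 3.140² / (π² × 1.14×10^11) = 6.533×10^-6 m⁴
I_req = 6.533×10^6 mm⁴
Rectangle, weak axis: I_min = h·b³/12 with h = 192 mm fixed  ⇒  b = (12I/h)^(1/3) = 74.2 mm

b ≈ 74.2 mm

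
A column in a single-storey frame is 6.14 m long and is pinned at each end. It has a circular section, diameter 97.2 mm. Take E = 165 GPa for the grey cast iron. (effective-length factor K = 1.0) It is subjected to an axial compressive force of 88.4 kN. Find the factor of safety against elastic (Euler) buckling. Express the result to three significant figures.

I = πd⁴/64 = π×97.2⁴/64 = 4.382×10^6 mm⁴
I = 4.382×10^6 mm⁴ = 4.382×10^-6 m⁴
Effective length L_e = K·L = 1 × 6.14 = 6.140 m
P_cr = π²EI / L_e² = π² × 165×10⁹ × 4.382×10^-6 / 6.140² = 1.893×10^5 N
Factor of safety n = P_cr / P = 189.27 / 88.4 = 2.14

n ≈ 2.14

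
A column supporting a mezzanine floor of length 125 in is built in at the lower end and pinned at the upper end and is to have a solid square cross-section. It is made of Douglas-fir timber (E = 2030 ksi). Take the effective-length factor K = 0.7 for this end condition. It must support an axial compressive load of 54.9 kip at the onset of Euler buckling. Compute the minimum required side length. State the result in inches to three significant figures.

L_e = K·L = 0.7 × 125 = 87.50 in
Required I = P_cr·L_e²/(π²E) = 5.490×10^4 × 87.50² / (π² × 2.03×10^6) = 20.98 in⁴
Solid square: I = a⁴/12  ⇒  a = (12I)^(1/4) = (12×20.98)^(1/4) = 3.98 in

a ≈ 3.98 in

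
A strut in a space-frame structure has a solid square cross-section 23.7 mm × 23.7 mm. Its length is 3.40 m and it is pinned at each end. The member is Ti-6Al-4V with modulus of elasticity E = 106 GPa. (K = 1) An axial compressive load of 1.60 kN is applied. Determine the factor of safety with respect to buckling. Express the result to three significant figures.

n ≈ 1.49

I = a⁴/12 = 23.7⁴/12 = 2.629×10^4 mm⁴
I = 2.629×10^4 mm⁴ = 2.629×10^-8 m⁴
Effective length L_e = K·L = 1 × 3.40 = 3.400 m
P_cr = π²EI / L_e² = π² × 106×10⁹ × 2.629×10^-8 / 3.400² = 2.379×10^3 N
Factor of safety n = P_cr / P = 2.3794 / 1.60 = 1.49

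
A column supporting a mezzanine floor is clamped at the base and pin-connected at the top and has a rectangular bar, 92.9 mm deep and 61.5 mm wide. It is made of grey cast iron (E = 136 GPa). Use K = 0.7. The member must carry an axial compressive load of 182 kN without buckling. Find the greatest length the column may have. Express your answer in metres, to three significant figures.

L_max ≈ 5.21 m

Buckling occurs about the weak axis: I_min = h·b³/12 with b = 61.5 mm (the shorter side).
I_min = 92.9×61.5³/12 = 1.801×10^6 mm⁴
I = 1.801×10^-6 m⁴
At the buckling limit P_cr = P = 1.820×10^5 N
From P_cr = π²EI/(K·L)²:  L = (1/K)·√(π²EI/P_cr) = (1/0.7)·√(π²×1.36×10^11×1.801×10^-6/1.820×10^5)
L = 5.21 m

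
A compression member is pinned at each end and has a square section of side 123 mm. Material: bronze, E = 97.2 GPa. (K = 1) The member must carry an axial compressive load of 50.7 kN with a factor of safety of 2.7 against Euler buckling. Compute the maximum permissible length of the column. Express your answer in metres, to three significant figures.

I = a⁴/12 = 123⁴/12 = 1.907×10^7 mm⁴
I = 1.907×10^-5 m⁴
Required critical load P_cr = n·P = 2.7 × 50.7 = 136.9 kN = 1.369×10^5 N
From P_cr = π²EI/(K·L)²:  L = (1/K)·√(π²EI/P_cr) = (1/1)·√(π²×9.72×10^10×1.907×10^-5/1.369×10^5)
L = 11.6 m

L_max ≈ 11.6 m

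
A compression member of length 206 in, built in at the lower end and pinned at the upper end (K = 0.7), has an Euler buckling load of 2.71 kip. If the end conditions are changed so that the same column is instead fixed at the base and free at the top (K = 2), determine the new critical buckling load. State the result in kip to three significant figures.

P_cr ≈ 0.332 kip

P_cr ∝ 1/K², so P_cr,new = P_cr,old × (K_old/K_new)² = 2.71 × (0.7/2)²
= 2.71 × 0.1225 = 0.332 kip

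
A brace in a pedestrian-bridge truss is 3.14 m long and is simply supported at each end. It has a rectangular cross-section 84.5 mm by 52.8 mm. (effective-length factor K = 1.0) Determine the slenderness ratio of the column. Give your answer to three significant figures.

For a rectangle r_min = b/√12 = 52.8/√12 = 15.24 mm
L_e = K·L = 1 × 3.14 m = 3.140 m = 3140.0 mm
λ = L_e / r_min = 3140.0 / 15.24 = 206

λ ≈ 206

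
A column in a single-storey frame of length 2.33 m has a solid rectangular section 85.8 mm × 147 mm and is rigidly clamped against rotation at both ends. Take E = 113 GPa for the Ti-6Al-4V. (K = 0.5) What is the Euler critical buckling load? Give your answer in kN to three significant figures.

Buckling occurs about the weak axis: I_min = h·b³/12 with b = 85.8 mm (the shorter side).
I_min = 147×85.8³/12 = 7.737×10^6 mm⁴
I = 7.737×10^6 mm⁴ = 7.737×10^-6 m⁴
Effective length L_e = K·L = 0.5 × 2.33 = 1.165 m
P_cr = π²EI / L_e² = π² × 113×10⁹ × 7.737×10^-6 / 1.165² = 6.358×10^6 N

P_cr ≈ 6360 kN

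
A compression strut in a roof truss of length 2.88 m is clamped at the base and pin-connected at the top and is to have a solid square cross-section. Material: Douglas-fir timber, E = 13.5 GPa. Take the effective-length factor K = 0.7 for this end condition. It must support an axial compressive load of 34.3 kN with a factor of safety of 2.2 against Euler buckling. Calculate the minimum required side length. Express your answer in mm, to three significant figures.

a ≈ 72.5 mm

Required P_cr = n·P = 2.2 × 34.3 = 75.46 kN
L_e = K·L = 0.7 × 2.88 = 2.016 m
Required I = P_cr·L_e²/(π²E) = 7.546×10^4 × 2.016² / (π² × 1.35×10^10) = 2.302×10^-6 m⁴
I_req = 2.302×10^6 mm⁴
Solid square: I = a⁴/12  ⇒  a = (12I)^(1/4) = (12×2.302×10^6)^(1/4) = 72.5 mm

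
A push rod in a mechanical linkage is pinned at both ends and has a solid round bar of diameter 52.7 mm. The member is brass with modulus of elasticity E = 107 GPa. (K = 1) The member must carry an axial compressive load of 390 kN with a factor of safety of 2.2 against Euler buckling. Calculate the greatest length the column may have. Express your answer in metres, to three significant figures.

L_max ≈ 0.683 m

I = πd⁴/64 = π×52.7⁴/64 = 3.786×10^5 mm⁴
I = 3.786×10^-7 m⁴
Required critical load P_cr = n·P = 2.2 × 390 = 858.0 kN = 8.580×10^5 N
From P_cr = π²EI/(K·L)²:  L = (1/K)·√(π²EI/P_cr) = (1/1)·√(π²×1.07×10^11×3.786×10^-7/8.580×10^5)
L = 0.683 m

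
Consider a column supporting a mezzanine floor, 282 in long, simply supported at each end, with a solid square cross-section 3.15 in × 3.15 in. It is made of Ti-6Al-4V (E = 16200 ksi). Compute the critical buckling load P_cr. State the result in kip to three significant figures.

P_cr ≈ 16.5 kip

I = a⁴/12 = 3.15⁴/12 = 8.205 in⁴
Effective length L_e = K·L = 1 × 282 = 282.0 in
P_cr = π²EI / L_e² = π² × 16200×10³ × 8.205 / 282.0² = 1.650×10^4 lb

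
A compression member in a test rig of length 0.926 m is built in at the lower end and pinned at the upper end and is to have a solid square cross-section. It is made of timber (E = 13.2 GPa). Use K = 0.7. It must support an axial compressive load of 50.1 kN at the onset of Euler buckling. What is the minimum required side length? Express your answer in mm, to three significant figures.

L_e = K·L = 0.7 × 0.926 = 0.6482 m
Required I = P_cr·L_e²/(π²E) = 5.010×10^4 × 0.6482² / (π² × 1.32×10^10) = 1.616×10^-7 m⁴
I_req = 1.616×10^5 mm⁴
Solid square: I = a⁴/12  ⇒  a = (12I)^(1/4) = (12×1.616×10^5)^(1/4) = 37.3 mm

a ≈ 37.3 mm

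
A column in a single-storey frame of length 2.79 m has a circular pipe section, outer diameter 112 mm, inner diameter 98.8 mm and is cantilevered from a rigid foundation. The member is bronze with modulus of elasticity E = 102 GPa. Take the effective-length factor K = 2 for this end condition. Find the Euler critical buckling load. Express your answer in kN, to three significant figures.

d_o = 112 mm, d_i = 98.8 mm
I = π(d_o⁴ − d_i⁴)/64 = π(112⁴ − 98.80⁴)/64 = 3.047×10^6 mm⁴
I = 3.047×10^6 mm⁴ = 3.047×10^-6 m⁴
Effective length L_e = K·L = 2 × 2.79 = 5.580 m
P_cr = π²EI / L_e² = π² × 102×10⁹ × 3.047×10^-6 / 5.580² = 9.850×10^4 N

P_cr ≈ 98.5 kN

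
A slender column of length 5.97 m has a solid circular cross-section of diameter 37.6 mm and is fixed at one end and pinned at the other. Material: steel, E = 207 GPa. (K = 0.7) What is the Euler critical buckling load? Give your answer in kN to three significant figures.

P_cr ≈ 11.5 kN

I = πd⁴/64 = π×37.6⁴/64 = 9.811×10^4 mm⁴
I = 9.811×10^4 mm⁴ = 9.811×10^-8 m⁴
Effective length L_e = K·L = 0.7 × 5.97 = 4.179 m
P_cr = π²EI / L_e² = π² × 207×10⁹ × 9.811×10^-8 / 4.179² = 1.148×10^4 N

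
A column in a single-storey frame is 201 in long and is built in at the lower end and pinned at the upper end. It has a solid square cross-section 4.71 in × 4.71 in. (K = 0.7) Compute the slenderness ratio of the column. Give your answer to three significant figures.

λ ≈ 103

For a square r = a/√12 = 4.71/√12 = 1.360 in
L_e = K·L = 0.7 × 201 = 140.7 in
λ = L_e / r_min = 140.70 / 1.360 = 103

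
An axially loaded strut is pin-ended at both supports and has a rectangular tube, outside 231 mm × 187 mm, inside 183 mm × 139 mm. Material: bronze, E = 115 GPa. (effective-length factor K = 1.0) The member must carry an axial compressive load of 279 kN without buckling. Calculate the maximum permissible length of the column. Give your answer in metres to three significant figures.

Weak-axis I_min = (h_o·b_o³ − h_i·b_i³)/12 with b_o = 187, b_i = 139.0 mm (shorter outer/inner sides).
I_min = (231×187³ − 183.0×139.0³)/12 = 8.492×10^7 mm⁴
I = 8.492×10^-5 m⁴
At the buckling limit P_cr = P = 2.790×10^5 N
From P_cr = π²EI/(K·L)²:  L = (1/K)·√(π²EI/P_cr) = (1/1)·√(π²×1.15×10^11×8.492×10^-5/2.790×10^5)
L = 18.6 m

L_max ≈ 18.6 m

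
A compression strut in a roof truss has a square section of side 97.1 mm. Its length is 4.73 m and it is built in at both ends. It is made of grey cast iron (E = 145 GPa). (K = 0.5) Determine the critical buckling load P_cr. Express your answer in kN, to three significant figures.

I = a⁴/12 = 97.1⁴/12 = 7.408×10^6 mm⁴
I = 7.408×10^6 mm⁴ = 7.408×10^-6 m⁴
Effective length L_e = K·L = 0.5 × 4.73 = 2.365 m
P_cr = π²EI / L_e² = π² × 145×10⁹ × 7.408×10^-6 / 2.365² = 1.895×10^6 N

P_cr ≈ 1900 kN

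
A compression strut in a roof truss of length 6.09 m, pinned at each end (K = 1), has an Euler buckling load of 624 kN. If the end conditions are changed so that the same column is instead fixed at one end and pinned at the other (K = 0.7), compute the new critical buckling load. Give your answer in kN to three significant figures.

P_cr ∝ 1/K², so P_cr,new = P_cr,old × (K_old/K_new)² = 624 × (1/0.7)²
= 624 × 2.041 = 1270 kN

P_cr ≈ 1270 kN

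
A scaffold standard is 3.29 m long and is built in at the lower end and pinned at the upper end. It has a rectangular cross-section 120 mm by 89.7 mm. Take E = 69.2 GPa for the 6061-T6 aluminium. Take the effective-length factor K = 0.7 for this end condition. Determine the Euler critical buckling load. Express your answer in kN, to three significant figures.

Buckling occurs about the weak axis: I_min = h·b³/12 with b = 89.7 mm (the shorter side).
I_min = 120×89.7³/12 = 7.217×10^6 mm⁴
I = 7.217×10^6 mm⁴ = 7.217×10^-6 m⁴
Effective length L_e = K·L = 0.7 × 3.29 = 2.303 m
P_cr = π²EI / L_e² = π² × 69.2×10⁹ × 7.217×10^-6 / 2.303² = 9.294×10^5 N

P_cr ≈ 929 kN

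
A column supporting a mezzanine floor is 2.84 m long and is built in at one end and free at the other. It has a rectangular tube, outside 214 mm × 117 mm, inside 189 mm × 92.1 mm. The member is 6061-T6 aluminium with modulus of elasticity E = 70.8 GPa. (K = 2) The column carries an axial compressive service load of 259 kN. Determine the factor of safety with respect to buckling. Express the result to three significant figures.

n ≈ 1.36

Weak-axis I_min = (h_o·b_o³ − h_i·b_i³)/12 with b_o = 117, b_i = 92.10 mm (shorter outer/inner sides).
I_min = (214×117³ − 189.0×92.10³)/12 = 1.626×10^7 mm⁴
I = 1.626×10^7 mm⁴ = 1.626×10^-5 m⁴
Effective length L_e = K·L = 2 × 2.84 = 5.680 m
P_cr = π²EI / L_e² = π² × 70.8×10⁹ × 1.626×10^-5 / 5.680² = 3.521×10^5 N
Factor of safety n = P_cr / P = 352.12 / 259 = 1.36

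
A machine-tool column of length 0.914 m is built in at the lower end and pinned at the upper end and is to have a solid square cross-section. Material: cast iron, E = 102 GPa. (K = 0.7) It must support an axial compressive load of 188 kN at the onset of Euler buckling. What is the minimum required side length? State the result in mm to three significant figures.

a ≈ 30.9 mm

L_e = K·L = 0.7 × 0.914 = 0.6398 m
Required I = P_cr·L_e²/(π²E) = 1.880×10^5 × 0.6398² / (π² × 1.02×10^11) = 7.644×10^-8 m⁴
I_req = 7.644×10^4 mm⁴
Solid square: I = a⁴/12  ⇒  a = (12I)^(1/4) = (12×7.644×10^4)^(1/4) = 30.9 mm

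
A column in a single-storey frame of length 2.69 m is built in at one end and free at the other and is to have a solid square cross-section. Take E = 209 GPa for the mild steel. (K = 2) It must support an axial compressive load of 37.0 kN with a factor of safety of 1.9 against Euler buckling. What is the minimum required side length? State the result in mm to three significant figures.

Required P_cr = n·P = 1.9 × 37.0 = 70.30 kN
L_e = K·L = 2 × 2.69 = 5.380 m
Required I = P_cr·L_e²/(π²E) = 7.030×10^4 × 5.380² / (π² × 2.09×10^11) = 9.864×10^-7 m⁴
I_req = 9.864×10^5 mm⁴
Solid square: I = a⁴/12  ⇒  a = (12I)^(1/4) = (12×9.864×10^5)^(1/4) = 58.7 mm

a ≈ 58.7 mm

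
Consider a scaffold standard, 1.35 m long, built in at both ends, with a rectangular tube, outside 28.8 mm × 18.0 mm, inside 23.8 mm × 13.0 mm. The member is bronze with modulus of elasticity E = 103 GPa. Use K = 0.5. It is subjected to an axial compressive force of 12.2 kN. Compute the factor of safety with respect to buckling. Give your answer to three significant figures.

Weak-axis I_min = (h_o·b_o³ − h_i·b_i³)/12 with b_o = 18.0, b_i = 13.00 mm (shorter outer/inner sides).
I_min = (28.8×18.0³ − 23.80×13.00³)/12 = 9.639×10^3 mm⁴
I = 9.639×10^3 mm⁴ = 9.639×10^-9 m⁴
Effective length L_e = K·L = 0.5 × 1.35 = 0.6750 m
P_cr = π²EI / L_e² = π² × 103×10⁹ × 9.639×10^-9 / 0.6750² = 2.151×10^4 N
Factor of safety n = P_cr / P = 21.507 / 12.2 = 1.76

n ≈ 1.76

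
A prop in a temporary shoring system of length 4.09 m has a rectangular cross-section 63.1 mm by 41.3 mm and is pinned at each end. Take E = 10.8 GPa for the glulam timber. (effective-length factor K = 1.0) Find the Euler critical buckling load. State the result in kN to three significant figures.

Buckling occurs about the weak axis: I_min = h·b³/12 with b = 41.3 mm (the shorter side).
I_min = 63.1×41.3³/12 = 3.704×10^5 mm⁴
I = 3.704×10^5 mm⁴ = 3.704×10^-7 m⁴
Effective length L_e = K·L = 1 × 4.09 = 4.090 m
P_cr = π²EI / L_e² = π² × 10.8×10⁹ × 3.704×10^-7 / 4.090² = 2.360×10^3 N

P_cr ≈ 2.36 kN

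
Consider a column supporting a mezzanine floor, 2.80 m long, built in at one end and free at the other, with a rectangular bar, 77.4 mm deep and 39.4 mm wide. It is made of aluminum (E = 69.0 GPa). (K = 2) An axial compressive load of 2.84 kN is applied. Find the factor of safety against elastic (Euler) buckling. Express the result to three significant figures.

Buckling occurs about the weak axis: I_min = h·b³/12 with b = 39.4 mm (the shorter side).
I_min = 77.4×39.4³/12 = 3.945×10^5 mm⁴
I = 3.945×10^5 mm⁴ = 3.945×10^-7 m⁴
Effective length L_e = K·L = 2 × 2.80 = 5.600 m
P_cr = π²EI / L_e² = π² × 69.0×10⁹ × 3.945×10^-7 / 5.600² = 8.567×10^3 N
Factor of safety n = P_cr / P = 8.5668 / 2.84 = 3.02

n ≈ 3.02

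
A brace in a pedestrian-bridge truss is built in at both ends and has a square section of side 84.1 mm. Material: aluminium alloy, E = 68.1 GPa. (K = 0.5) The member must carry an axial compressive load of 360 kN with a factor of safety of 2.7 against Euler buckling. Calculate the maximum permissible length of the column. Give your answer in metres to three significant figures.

I = a⁴/12 = 84.1⁴/12 = 4.169×10^6 mm⁴
I = 4.169×10^-6 m⁴
Required critical load P_cr = n·P = 2.7 × 360 = 972.0 kN = 9.720×10^5 N
From P_cr = π²EI/(K·L)²:  L = (1/K)·√(π²EI/P_cr) = (1/0.5)·√(π²×6.81×10^10×4.169×10^-6/9.720×10^5)
L = 3.40 m

L_max ≈ 3.40 m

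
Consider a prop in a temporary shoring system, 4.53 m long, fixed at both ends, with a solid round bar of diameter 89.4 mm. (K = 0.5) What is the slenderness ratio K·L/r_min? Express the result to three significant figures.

I = πd⁴/64 = π×89.4⁴/64 = 3.136×10^6 mm⁴
A = 6.277×10^3 mm²;  r_min = √(I/A) = √(3.136×10^6/6.277×10^3) = 22.35 mm
L_e = K·L = 0.5 × 4.53 m = 2.265 m = 2265.0 mm
λ = L_e / r_min = 2265.0 / 22.35 = 101

λ ≈ 101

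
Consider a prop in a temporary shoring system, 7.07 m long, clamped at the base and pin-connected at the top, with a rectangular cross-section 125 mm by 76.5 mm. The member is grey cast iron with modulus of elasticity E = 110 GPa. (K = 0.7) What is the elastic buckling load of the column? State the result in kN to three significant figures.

Buckling occurs about the weak axis: I_min = h·b³/12 with b = 76.5 mm (the shorter side).
I_min = 125×76.5³/12 = 4.664×10^6 mm⁴
I = 4.664×10^6 mm⁴ = 4.664×10^-6 m⁴
Effective length L_e = K·L = 0.7 × 7.07 = 4.949 m
P_cr = π²EI / L_e² = π² × 110×10⁹ × 4.664×10^-6 / 4.949² = 2.067×10^5 N

P_cr ≈ 207 kN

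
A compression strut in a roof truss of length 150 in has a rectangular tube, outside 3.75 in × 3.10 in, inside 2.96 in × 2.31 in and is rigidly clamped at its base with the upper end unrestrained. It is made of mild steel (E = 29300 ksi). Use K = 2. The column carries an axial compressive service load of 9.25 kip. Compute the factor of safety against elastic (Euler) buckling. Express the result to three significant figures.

Weak-axis I_min = (h_o·b_o³ − h_i·b_i³)/12 with b_o = 3.10, b_i = 2.310 in (shorter outer/inner sides).
I_min = (3.75×3.10³ − 2.960×2.310³)/12 = 6.269 in⁴
Effective length L_e = K·L = 2 × 150 = 300.0 in
P_cr = π²EI / L_e² = π² × 29300×10³ × 6.269 / 300.0² = 2.014×10^4 lb
Factor of safety n = P_cr / P = 20.144 / 9.25 = 2.18

n ≈ 2.18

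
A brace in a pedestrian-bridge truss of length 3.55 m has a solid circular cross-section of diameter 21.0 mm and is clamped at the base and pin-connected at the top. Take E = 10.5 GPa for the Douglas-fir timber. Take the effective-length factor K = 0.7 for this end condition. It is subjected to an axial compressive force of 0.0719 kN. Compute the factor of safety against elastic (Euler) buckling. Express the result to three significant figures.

I = πd⁴/64 = π×21.0⁴/64 = 9.547×10^3 mm⁴
I = 9.547×10^3 mm⁴ = 9.547×10^-9 m⁴
Effective length L_e = K·L = 0.7 × 3.55 = 2.485 m
P_cr = π²EI / L_e² = π² × 10.5×10⁹ × 9.547×10^-9 / 2.485² = 160.2 N
Factor of safety n = P_cr / P = 0.16021 / 0.0719 = 2.23

n ≈ 2.23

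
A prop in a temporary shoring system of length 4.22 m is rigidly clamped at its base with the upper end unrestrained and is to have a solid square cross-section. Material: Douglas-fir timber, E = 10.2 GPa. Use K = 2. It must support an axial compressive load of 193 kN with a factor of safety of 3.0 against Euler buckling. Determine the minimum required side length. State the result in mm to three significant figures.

Required P_cr = n·P = 3.0 × 193 = 579.0 kN
L_e = K·L = 2 × 4.22 = 8.440 m
Required I = P_cr·L_e²/(π²E) = 5.790×10^5 × 8.440² / (π² × 1.02×10^10) = 4.097×10^-4 m⁴
I_req = 4.097×10^8 mm⁴
Solid square: I = a⁴/12  ⇒  a = (12I)^(1/4) = (12×4.097×10^8)^(1/4) = 265 mm

a ≈ 265 mm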